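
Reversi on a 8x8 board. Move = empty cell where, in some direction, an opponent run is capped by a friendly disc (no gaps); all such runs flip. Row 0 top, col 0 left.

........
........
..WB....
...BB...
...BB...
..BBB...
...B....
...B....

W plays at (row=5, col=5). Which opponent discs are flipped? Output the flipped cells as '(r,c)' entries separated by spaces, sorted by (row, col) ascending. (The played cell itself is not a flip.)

Answer: (3,3) (4,4)

Derivation:
Dir NW: opp run (4,4) (3,3) capped by W -> flip
Dir N: first cell '.' (not opp) -> no flip
Dir NE: first cell '.' (not opp) -> no flip
Dir W: opp run (5,4) (5,3) (5,2), next='.' -> no flip
Dir E: first cell '.' (not opp) -> no flip
Dir SW: first cell '.' (not opp) -> no flip
Dir S: first cell '.' (not opp) -> no flip
Dir SE: first cell '.' (not opp) -> no flip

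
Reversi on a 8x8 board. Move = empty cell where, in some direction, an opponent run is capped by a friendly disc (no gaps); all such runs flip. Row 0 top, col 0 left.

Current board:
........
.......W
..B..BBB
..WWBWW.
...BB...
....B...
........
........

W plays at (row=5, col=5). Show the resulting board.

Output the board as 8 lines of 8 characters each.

Answer: ........
.......W
..B..BBB
..WWBWW.
...BW...
....BW..
........
........

Derivation:
Place W at (5,5); scan 8 dirs for brackets.
Dir NW: opp run (4,4) capped by W -> flip
Dir N: first cell '.' (not opp) -> no flip
Dir NE: first cell '.' (not opp) -> no flip
Dir W: opp run (5,4), next='.' -> no flip
Dir E: first cell '.' (not opp) -> no flip
Dir SW: first cell '.' (not opp) -> no flip
Dir S: first cell '.' (not opp) -> no flip
Dir SE: first cell '.' (not opp) -> no flip
All flips: (4,4)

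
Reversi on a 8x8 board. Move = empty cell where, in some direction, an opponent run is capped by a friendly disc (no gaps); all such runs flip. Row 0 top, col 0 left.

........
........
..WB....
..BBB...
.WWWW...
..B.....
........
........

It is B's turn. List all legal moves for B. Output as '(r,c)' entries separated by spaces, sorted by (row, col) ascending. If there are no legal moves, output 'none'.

(1,1): flips 1 -> legal
(1,2): flips 1 -> legal
(1,3): no bracket -> illegal
(2,1): flips 1 -> legal
(3,0): flips 1 -> legal
(3,1): no bracket -> illegal
(3,5): no bracket -> illegal
(4,0): no bracket -> illegal
(4,5): no bracket -> illegal
(5,0): flips 1 -> legal
(5,1): flips 1 -> legal
(5,3): flips 1 -> legal
(5,4): flips 2 -> legal
(5,5): flips 1 -> legal

Answer: (1,1) (1,2) (2,1) (3,0) (5,0) (5,1) (5,3) (5,4) (5,5)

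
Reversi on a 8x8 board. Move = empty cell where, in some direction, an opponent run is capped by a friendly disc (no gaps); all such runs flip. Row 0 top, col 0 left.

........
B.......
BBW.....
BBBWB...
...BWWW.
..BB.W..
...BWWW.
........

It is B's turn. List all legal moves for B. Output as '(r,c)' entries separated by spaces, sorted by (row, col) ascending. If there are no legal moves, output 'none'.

Answer: (1,2) (1,3) (2,3) (3,5) (4,7) (5,4) (5,6) (6,7) (7,5)

Derivation:
(1,1): no bracket -> illegal
(1,2): flips 1 -> legal
(1,3): flips 1 -> legal
(2,3): flips 2 -> legal
(2,4): no bracket -> illegal
(3,5): flips 1 -> legal
(3,6): no bracket -> illegal
(3,7): no bracket -> illegal
(4,2): no bracket -> illegal
(4,7): flips 3 -> legal
(5,4): flips 1 -> legal
(5,6): flips 1 -> legal
(5,7): no bracket -> illegal
(6,7): flips 3 -> legal
(7,3): no bracket -> illegal
(7,4): no bracket -> illegal
(7,5): flips 1 -> legal
(7,6): no bracket -> illegal
(7,7): no bracket -> illegal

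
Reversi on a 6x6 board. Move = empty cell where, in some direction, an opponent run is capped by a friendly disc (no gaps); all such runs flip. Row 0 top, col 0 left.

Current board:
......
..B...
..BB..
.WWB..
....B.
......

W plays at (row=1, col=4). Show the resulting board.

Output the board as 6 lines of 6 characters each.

Answer: ......
..B.W.
..BW..
.WWB..
....B.
......

Derivation:
Place W at (1,4); scan 8 dirs for brackets.
Dir NW: first cell '.' (not opp) -> no flip
Dir N: first cell '.' (not opp) -> no flip
Dir NE: first cell '.' (not opp) -> no flip
Dir W: first cell '.' (not opp) -> no flip
Dir E: first cell '.' (not opp) -> no flip
Dir SW: opp run (2,3) capped by W -> flip
Dir S: first cell '.' (not opp) -> no flip
Dir SE: first cell '.' (not opp) -> no flip
All flips: (2,3)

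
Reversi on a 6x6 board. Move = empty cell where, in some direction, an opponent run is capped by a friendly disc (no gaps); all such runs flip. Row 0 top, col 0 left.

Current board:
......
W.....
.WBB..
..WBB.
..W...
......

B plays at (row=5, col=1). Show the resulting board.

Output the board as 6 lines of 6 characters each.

Place B at (5,1); scan 8 dirs for brackets.
Dir NW: first cell '.' (not opp) -> no flip
Dir N: first cell '.' (not opp) -> no flip
Dir NE: opp run (4,2) capped by B -> flip
Dir W: first cell '.' (not opp) -> no flip
Dir E: first cell '.' (not opp) -> no flip
Dir SW: edge -> no flip
Dir S: edge -> no flip
Dir SE: edge -> no flip
All flips: (4,2)

Answer: ......
W.....
.WBB..
..WBB.
..B...
.B....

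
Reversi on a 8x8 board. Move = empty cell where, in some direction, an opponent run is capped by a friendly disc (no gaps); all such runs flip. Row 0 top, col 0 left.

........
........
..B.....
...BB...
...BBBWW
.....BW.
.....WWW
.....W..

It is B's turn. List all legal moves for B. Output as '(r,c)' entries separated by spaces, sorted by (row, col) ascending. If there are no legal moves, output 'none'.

Answer: (3,7) (5,7) (7,7)

Derivation:
(3,5): no bracket -> illegal
(3,6): no bracket -> illegal
(3,7): flips 1 -> legal
(5,4): no bracket -> illegal
(5,7): flips 1 -> legal
(6,4): no bracket -> illegal
(7,4): no bracket -> illegal
(7,6): no bracket -> illegal
(7,7): flips 1 -> legal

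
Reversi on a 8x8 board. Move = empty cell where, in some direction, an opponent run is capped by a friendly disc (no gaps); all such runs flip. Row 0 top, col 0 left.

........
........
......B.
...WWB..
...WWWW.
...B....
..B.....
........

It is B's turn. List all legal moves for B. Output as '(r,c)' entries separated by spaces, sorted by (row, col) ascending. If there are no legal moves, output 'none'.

(2,2): no bracket -> illegal
(2,3): flips 2 -> legal
(2,4): no bracket -> illegal
(2,5): no bracket -> illegal
(3,2): flips 2 -> legal
(3,6): no bracket -> illegal
(3,7): no bracket -> illegal
(4,2): no bracket -> illegal
(4,7): no bracket -> illegal
(5,2): no bracket -> illegal
(5,4): no bracket -> illegal
(5,5): flips 1 -> legal
(5,6): no bracket -> illegal
(5,7): flips 1 -> legal

Answer: (2,3) (3,2) (5,5) (5,7)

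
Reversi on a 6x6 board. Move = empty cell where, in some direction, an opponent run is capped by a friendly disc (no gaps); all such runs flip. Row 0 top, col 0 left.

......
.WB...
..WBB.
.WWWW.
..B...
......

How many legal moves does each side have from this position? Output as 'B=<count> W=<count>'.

Answer: B=7 W=9

Derivation:
-- B to move --
(0,0): no bracket -> illegal
(0,1): no bracket -> illegal
(0,2): no bracket -> illegal
(1,0): flips 1 -> legal
(1,3): no bracket -> illegal
(2,0): flips 1 -> legal
(2,1): flips 1 -> legal
(2,5): no bracket -> illegal
(3,0): no bracket -> illegal
(3,5): no bracket -> illegal
(4,0): no bracket -> illegal
(4,1): flips 1 -> legal
(4,3): flips 1 -> legal
(4,4): flips 1 -> legal
(4,5): flips 1 -> legal
B mobility = 7
-- W to move --
(0,1): flips 2 -> legal
(0,2): flips 1 -> legal
(0,3): no bracket -> illegal
(1,3): flips 2 -> legal
(1,4): flips 2 -> legal
(1,5): flips 1 -> legal
(2,1): no bracket -> illegal
(2,5): flips 2 -> legal
(3,5): no bracket -> illegal
(4,1): no bracket -> illegal
(4,3): no bracket -> illegal
(5,1): flips 1 -> legal
(5,2): flips 1 -> legal
(5,3): flips 1 -> legal
W mobility = 9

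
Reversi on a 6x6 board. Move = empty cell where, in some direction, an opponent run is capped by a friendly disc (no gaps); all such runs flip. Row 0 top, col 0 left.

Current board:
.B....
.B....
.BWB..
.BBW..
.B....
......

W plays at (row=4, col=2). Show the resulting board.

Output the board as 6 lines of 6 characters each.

Place W at (4,2); scan 8 dirs for brackets.
Dir NW: opp run (3,1), next='.' -> no flip
Dir N: opp run (3,2) capped by W -> flip
Dir NE: first cell 'W' (not opp) -> no flip
Dir W: opp run (4,1), next='.' -> no flip
Dir E: first cell '.' (not opp) -> no flip
Dir SW: first cell '.' (not opp) -> no flip
Dir S: first cell '.' (not opp) -> no flip
Dir SE: first cell '.' (not opp) -> no flip
All flips: (3,2)

Answer: .B....
.B....
.BWB..
.BWW..
.BW...
......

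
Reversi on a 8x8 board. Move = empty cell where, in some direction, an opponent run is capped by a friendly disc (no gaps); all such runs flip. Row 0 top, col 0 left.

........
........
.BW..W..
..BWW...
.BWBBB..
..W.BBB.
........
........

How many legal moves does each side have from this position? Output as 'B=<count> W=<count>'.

-- B to move --
(1,1): flips 2 -> legal
(1,2): flips 1 -> legal
(1,3): no bracket -> illegal
(1,4): no bracket -> illegal
(1,5): no bracket -> illegal
(1,6): flips 2 -> legal
(2,3): flips 3 -> legal
(2,4): flips 1 -> legal
(2,6): no bracket -> illegal
(3,1): no bracket -> illegal
(3,5): flips 2 -> legal
(3,6): no bracket -> illegal
(5,1): no bracket -> illegal
(5,3): no bracket -> illegal
(6,1): flips 1 -> legal
(6,2): flips 2 -> legal
(6,3): flips 1 -> legal
B mobility = 9
-- W to move --
(1,0): no bracket -> illegal
(1,1): no bracket -> illegal
(1,2): no bracket -> illegal
(2,0): flips 1 -> legal
(2,3): no bracket -> illegal
(3,0): flips 1 -> legal
(3,1): flips 1 -> legal
(3,5): no bracket -> illegal
(3,6): no bracket -> illegal
(4,0): flips 1 -> legal
(4,6): flips 3 -> legal
(4,7): no bracket -> illegal
(5,0): no bracket -> illegal
(5,1): no bracket -> illegal
(5,3): flips 1 -> legal
(5,7): no bracket -> illegal
(6,3): no bracket -> illegal
(6,4): flips 2 -> legal
(6,5): no bracket -> illegal
(6,6): flips 2 -> legal
(6,7): flips 2 -> legal
W mobility = 9

Answer: B=9 W=9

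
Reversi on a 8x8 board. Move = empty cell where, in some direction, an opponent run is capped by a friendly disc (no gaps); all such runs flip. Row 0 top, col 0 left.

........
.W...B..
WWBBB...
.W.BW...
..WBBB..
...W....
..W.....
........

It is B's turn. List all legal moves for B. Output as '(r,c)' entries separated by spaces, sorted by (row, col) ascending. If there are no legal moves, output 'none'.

(0,0): flips 1 -> legal
(0,1): no bracket -> illegal
(0,2): no bracket -> illegal
(1,0): no bracket -> illegal
(1,2): no bracket -> illegal
(2,5): flips 1 -> legal
(3,0): no bracket -> illegal
(3,2): no bracket -> illegal
(3,5): flips 1 -> legal
(4,0): flips 1 -> legal
(4,1): flips 1 -> legal
(5,1): flips 1 -> legal
(5,2): no bracket -> illegal
(5,4): no bracket -> illegal
(6,1): no bracket -> illegal
(6,3): flips 1 -> legal
(6,4): no bracket -> illegal
(7,1): flips 2 -> legal
(7,2): no bracket -> illegal
(7,3): no bracket -> illegal

Answer: (0,0) (2,5) (3,5) (4,0) (4,1) (5,1) (6,3) (7,1)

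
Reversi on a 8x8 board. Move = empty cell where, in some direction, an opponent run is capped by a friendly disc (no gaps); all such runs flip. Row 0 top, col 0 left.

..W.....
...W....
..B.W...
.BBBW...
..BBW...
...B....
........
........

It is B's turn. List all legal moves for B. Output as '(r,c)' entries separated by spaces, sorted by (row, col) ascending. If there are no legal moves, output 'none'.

(0,1): no bracket -> illegal
(0,3): no bracket -> illegal
(0,4): flips 1 -> legal
(1,1): no bracket -> illegal
(1,2): no bracket -> illegal
(1,4): no bracket -> illegal
(1,5): flips 1 -> legal
(2,3): no bracket -> illegal
(2,5): flips 1 -> legal
(3,5): flips 2 -> legal
(4,5): flips 1 -> legal
(5,4): no bracket -> illegal
(5,5): flips 1 -> legal

Answer: (0,4) (1,5) (2,5) (3,5) (4,5) (5,5)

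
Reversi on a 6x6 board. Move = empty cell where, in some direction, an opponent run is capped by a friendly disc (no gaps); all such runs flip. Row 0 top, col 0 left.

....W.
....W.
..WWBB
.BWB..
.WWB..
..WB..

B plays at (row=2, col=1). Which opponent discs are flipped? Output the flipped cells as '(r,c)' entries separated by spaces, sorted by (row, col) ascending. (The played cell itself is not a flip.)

Dir NW: first cell '.' (not opp) -> no flip
Dir N: first cell '.' (not opp) -> no flip
Dir NE: first cell '.' (not opp) -> no flip
Dir W: first cell '.' (not opp) -> no flip
Dir E: opp run (2,2) (2,3) capped by B -> flip
Dir SW: first cell '.' (not opp) -> no flip
Dir S: first cell 'B' (not opp) -> no flip
Dir SE: opp run (3,2) capped by B -> flip

Answer: (2,2) (2,3) (3,2)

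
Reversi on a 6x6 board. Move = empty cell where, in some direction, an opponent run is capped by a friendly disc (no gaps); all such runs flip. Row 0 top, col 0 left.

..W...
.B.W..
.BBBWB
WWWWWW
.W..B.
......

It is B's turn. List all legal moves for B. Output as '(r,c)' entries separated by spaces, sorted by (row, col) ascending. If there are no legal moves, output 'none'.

Answer: (0,3) (0,4) (1,4) (4,0) (4,2) (4,3) (4,5) (5,0) (5,1)

Derivation:
(0,1): no bracket -> illegal
(0,3): flips 1 -> legal
(0,4): flips 1 -> legal
(1,2): no bracket -> illegal
(1,4): flips 2 -> legal
(1,5): no bracket -> illegal
(2,0): no bracket -> illegal
(4,0): flips 1 -> legal
(4,2): flips 1 -> legal
(4,3): flips 3 -> legal
(4,5): flips 2 -> legal
(5,0): flips 2 -> legal
(5,1): flips 2 -> legal
(5,2): no bracket -> illegal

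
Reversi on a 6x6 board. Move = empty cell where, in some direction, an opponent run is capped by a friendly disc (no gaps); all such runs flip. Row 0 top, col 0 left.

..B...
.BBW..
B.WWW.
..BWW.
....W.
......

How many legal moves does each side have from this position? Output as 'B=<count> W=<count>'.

Answer: B=4 W=6

Derivation:
-- B to move --
(0,3): no bracket -> illegal
(0,4): no bracket -> illegal
(1,4): flips 2 -> legal
(1,5): no bracket -> illegal
(2,1): no bracket -> illegal
(2,5): no bracket -> illegal
(3,1): no bracket -> illegal
(3,5): flips 4 -> legal
(4,2): no bracket -> illegal
(4,3): no bracket -> illegal
(4,5): flips 2 -> legal
(5,3): no bracket -> illegal
(5,4): no bracket -> illegal
(5,5): flips 3 -> legal
B mobility = 4
-- W to move --
(0,0): flips 1 -> legal
(0,1): flips 1 -> legal
(0,3): no bracket -> illegal
(1,0): flips 2 -> legal
(2,1): no bracket -> illegal
(3,0): no bracket -> illegal
(3,1): flips 1 -> legal
(4,1): flips 1 -> legal
(4,2): flips 1 -> legal
(4,3): no bracket -> illegal
W mobility = 6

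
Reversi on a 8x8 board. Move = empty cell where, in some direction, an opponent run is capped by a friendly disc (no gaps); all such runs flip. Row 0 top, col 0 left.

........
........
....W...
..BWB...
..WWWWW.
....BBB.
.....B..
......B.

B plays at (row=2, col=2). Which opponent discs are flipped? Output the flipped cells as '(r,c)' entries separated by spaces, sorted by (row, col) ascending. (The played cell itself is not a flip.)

Dir NW: first cell '.' (not opp) -> no flip
Dir N: first cell '.' (not opp) -> no flip
Dir NE: first cell '.' (not opp) -> no flip
Dir W: first cell '.' (not opp) -> no flip
Dir E: first cell '.' (not opp) -> no flip
Dir SW: first cell '.' (not opp) -> no flip
Dir S: first cell 'B' (not opp) -> no flip
Dir SE: opp run (3,3) (4,4) capped by B -> flip

Answer: (3,3) (4,4)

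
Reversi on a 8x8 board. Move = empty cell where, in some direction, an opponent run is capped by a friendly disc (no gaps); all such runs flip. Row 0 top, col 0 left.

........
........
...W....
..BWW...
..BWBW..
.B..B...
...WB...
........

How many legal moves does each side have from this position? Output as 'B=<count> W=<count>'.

-- B to move --
(1,2): no bracket -> illegal
(1,3): no bracket -> illegal
(1,4): flips 1 -> legal
(2,2): flips 1 -> legal
(2,4): flips 2 -> legal
(2,5): no bracket -> illegal
(3,5): flips 2 -> legal
(3,6): flips 1 -> legal
(4,6): flips 1 -> legal
(5,2): no bracket -> illegal
(5,3): no bracket -> illegal
(5,5): no bracket -> illegal
(5,6): no bracket -> illegal
(6,2): flips 1 -> legal
(7,2): flips 1 -> legal
(7,3): no bracket -> illegal
(7,4): no bracket -> illegal
B mobility = 8
-- W to move --
(2,1): flips 1 -> legal
(2,2): no bracket -> illegal
(3,1): flips 1 -> legal
(3,5): no bracket -> illegal
(4,0): no bracket -> illegal
(4,1): flips 2 -> legal
(5,0): no bracket -> illegal
(5,2): no bracket -> illegal
(5,3): no bracket -> illegal
(5,5): flips 1 -> legal
(6,0): flips 2 -> legal
(6,1): no bracket -> illegal
(6,2): no bracket -> illegal
(6,5): flips 2 -> legal
(7,3): no bracket -> illegal
(7,4): flips 3 -> legal
(7,5): no bracket -> illegal
W mobility = 7

Answer: B=8 W=7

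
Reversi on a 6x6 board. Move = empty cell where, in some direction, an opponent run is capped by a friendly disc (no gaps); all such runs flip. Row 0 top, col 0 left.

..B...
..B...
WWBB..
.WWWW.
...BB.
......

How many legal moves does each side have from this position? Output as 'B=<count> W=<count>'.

-- B to move --
(1,0): flips 2 -> legal
(1,1): no bracket -> illegal
(2,4): flips 1 -> legal
(2,5): flips 1 -> legal
(3,0): flips 1 -> legal
(3,5): no bracket -> illegal
(4,0): flips 1 -> legal
(4,1): flips 1 -> legal
(4,2): flips 1 -> legal
(4,5): flips 1 -> legal
B mobility = 8
-- W to move --
(0,1): flips 2 -> legal
(0,3): flips 1 -> legal
(1,1): flips 1 -> legal
(1,3): flips 2 -> legal
(1,4): flips 1 -> legal
(2,4): flips 2 -> legal
(3,5): no bracket -> illegal
(4,2): no bracket -> illegal
(4,5): no bracket -> illegal
(5,2): flips 1 -> legal
(5,3): flips 1 -> legal
(5,4): flips 2 -> legal
(5,5): flips 1 -> legal
W mobility = 10

Answer: B=8 W=10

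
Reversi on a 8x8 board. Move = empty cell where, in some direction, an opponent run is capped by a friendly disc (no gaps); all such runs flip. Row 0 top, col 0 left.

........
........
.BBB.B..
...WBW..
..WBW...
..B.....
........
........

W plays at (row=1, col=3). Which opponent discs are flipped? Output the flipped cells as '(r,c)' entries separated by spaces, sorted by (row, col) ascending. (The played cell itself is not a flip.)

Dir NW: first cell '.' (not opp) -> no flip
Dir N: first cell '.' (not opp) -> no flip
Dir NE: first cell '.' (not opp) -> no flip
Dir W: first cell '.' (not opp) -> no flip
Dir E: first cell '.' (not opp) -> no flip
Dir SW: opp run (2,2), next='.' -> no flip
Dir S: opp run (2,3) capped by W -> flip
Dir SE: first cell '.' (not opp) -> no flip

Answer: (2,3)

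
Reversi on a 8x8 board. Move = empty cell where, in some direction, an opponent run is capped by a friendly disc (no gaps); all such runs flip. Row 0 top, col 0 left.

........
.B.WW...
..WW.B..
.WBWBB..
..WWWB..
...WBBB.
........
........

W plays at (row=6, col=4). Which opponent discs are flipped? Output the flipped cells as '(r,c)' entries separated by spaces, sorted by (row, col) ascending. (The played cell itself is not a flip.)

Answer: (5,4)

Derivation:
Dir NW: first cell 'W' (not opp) -> no flip
Dir N: opp run (5,4) capped by W -> flip
Dir NE: opp run (5,5), next='.' -> no flip
Dir W: first cell '.' (not opp) -> no flip
Dir E: first cell '.' (not opp) -> no flip
Dir SW: first cell '.' (not opp) -> no flip
Dir S: first cell '.' (not opp) -> no flip
Dir SE: first cell '.' (not opp) -> no flip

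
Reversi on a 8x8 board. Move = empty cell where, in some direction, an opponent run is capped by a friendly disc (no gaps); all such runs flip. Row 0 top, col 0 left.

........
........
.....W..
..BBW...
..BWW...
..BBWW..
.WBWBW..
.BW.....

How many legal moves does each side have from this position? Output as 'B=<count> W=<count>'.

-- B to move --
(1,4): no bracket -> illegal
(1,5): no bracket -> illegal
(1,6): flips 3 -> legal
(2,3): no bracket -> illegal
(2,4): flips 3 -> legal
(2,6): no bracket -> illegal
(3,5): flips 2 -> legal
(3,6): no bracket -> illegal
(4,5): flips 2 -> legal
(4,6): flips 1 -> legal
(5,0): no bracket -> illegal
(5,1): flips 1 -> legal
(5,6): flips 2 -> legal
(6,0): flips 1 -> legal
(6,6): flips 3 -> legal
(7,0): flips 1 -> legal
(7,3): flips 2 -> legal
(7,4): flips 1 -> legal
(7,5): no bracket -> illegal
(7,6): flips 3 -> legal
B mobility = 13
-- W to move --
(2,1): flips 1 -> legal
(2,2): flips 5 -> legal
(2,3): flips 1 -> legal
(2,4): no bracket -> illegal
(3,1): flips 2 -> legal
(4,1): flips 2 -> legal
(5,1): flips 2 -> legal
(6,0): no bracket -> illegal
(7,0): flips 1 -> legal
(7,3): flips 1 -> legal
(7,4): flips 1 -> legal
(7,5): no bracket -> illegal
W mobility = 9

Answer: B=13 W=9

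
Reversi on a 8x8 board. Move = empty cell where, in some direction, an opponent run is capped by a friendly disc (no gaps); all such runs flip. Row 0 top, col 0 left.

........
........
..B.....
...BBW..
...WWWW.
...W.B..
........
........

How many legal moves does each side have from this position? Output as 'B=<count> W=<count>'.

Answer: B=7 W=8

Derivation:
-- B to move --
(2,4): no bracket -> illegal
(2,5): flips 2 -> legal
(2,6): no bracket -> illegal
(3,2): no bracket -> illegal
(3,6): flips 1 -> legal
(3,7): flips 1 -> legal
(4,2): no bracket -> illegal
(4,7): no bracket -> illegal
(5,2): flips 1 -> legal
(5,4): flips 1 -> legal
(5,6): flips 1 -> legal
(5,7): no bracket -> illegal
(6,2): no bracket -> illegal
(6,3): flips 2 -> legal
(6,4): no bracket -> illegal
B mobility = 7
-- W to move --
(1,1): flips 2 -> legal
(1,2): no bracket -> illegal
(1,3): no bracket -> illegal
(2,1): no bracket -> illegal
(2,3): flips 2 -> legal
(2,4): flips 1 -> legal
(2,5): flips 1 -> legal
(3,1): no bracket -> illegal
(3,2): flips 2 -> legal
(4,2): no bracket -> illegal
(5,4): no bracket -> illegal
(5,6): no bracket -> illegal
(6,4): flips 1 -> legal
(6,5): flips 1 -> legal
(6,6): flips 1 -> legal
W mobility = 8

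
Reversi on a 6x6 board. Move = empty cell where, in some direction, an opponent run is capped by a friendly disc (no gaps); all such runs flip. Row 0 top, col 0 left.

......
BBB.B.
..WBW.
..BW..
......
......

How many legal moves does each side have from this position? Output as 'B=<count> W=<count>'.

-- B to move --
(1,3): no bracket -> illegal
(1,5): no bracket -> illegal
(2,1): flips 1 -> legal
(2,5): flips 1 -> legal
(3,1): no bracket -> illegal
(3,4): flips 2 -> legal
(3,5): no bracket -> illegal
(4,2): no bracket -> illegal
(4,3): flips 1 -> legal
(4,4): flips 2 -> legal
B mobility = 5
-- W to move --
(0,0): flips 1 -> legal
(0,1): no bracket -> illegal
(0,2): flips 1 -> legal
(0,3): no bracket -> illegal
(0,4): flips 1 -> legal
(0,5): no bracket -> illegal
(1,3): flips 1 -> legal
(1,5): no bracket -> illegal
(2,0): no bracket -> illegal
(2,1): no bracket -> illegal
(2,5): no bracket -> illegal
(3,1): flips 1 -> legal
(3,4): no bracket -> illegal
(4,1): no bracket -> illegal
(4,2): flips 1 -> legal
(4,3): no bracket -> illegal
W mobility = 6

Answer: B=5 W=6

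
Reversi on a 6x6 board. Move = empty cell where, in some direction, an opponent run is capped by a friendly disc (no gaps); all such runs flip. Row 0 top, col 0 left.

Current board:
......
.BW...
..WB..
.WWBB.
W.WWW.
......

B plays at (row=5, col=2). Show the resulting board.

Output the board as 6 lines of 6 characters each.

Answer: ......
.BW...
..WB..
.WWBB.
W.WBW.
..B...

Derivation:
Place B at (5,2); scan 8 dirs for brackets.
Dir NW: first cell '.' (not opp) -> no flip
Dir N: opp run (4,2) (3,2) (2,2) (1,2), next='.' -> no flip
Dir NE: opp run (4,3) capped by B -> flip
Dir W: first cell '.' (not opp) -> no flip
Dir E: first cell '.' (not opp) -> no flip
Dir SW: edge -> no flip
Dir S: edge -> no flip
Dir SE: edge -> no flip
All flips: (4,3)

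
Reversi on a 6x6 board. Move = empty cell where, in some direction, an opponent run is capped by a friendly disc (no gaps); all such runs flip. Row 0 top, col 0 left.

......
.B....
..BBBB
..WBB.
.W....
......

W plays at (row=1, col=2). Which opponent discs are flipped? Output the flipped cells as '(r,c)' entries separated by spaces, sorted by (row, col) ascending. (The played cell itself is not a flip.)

Answer: (2,2)

Derivation:
Dir NW: first cell '.' (not opp) -> no flip
Dir N: first cell '.' (not opp) -> no flip
Dir NE: first cell '.' (not opp) -> no flip
Dir W: opp run (1,1), next='.' -> no flip
Dir E: first cell '.' (not opp) -> no flip
Dir SW: first cell '.' (not opp) -> no flip
Dir S: opp run (2,2) capped by W -> flip
Dir SE: opp run (2,3) (3,4), next='.' -> no flip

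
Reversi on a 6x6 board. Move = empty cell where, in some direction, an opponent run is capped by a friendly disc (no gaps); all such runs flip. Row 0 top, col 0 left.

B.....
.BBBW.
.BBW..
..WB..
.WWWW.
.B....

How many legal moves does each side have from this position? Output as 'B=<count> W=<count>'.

-- B to move --
(0,3): no bracket -> illegal
(0,4): no bracket -> illegal
(0,5): no bracket -> illegal
(1,5): flips 1 -> legal
(2,4): flips 1 -> legal
(2,5): no bracket -> illegal
(3,0): no bracket -> illegal
(3,1): flips 2 -> legal
(3,4): flips 1 -> legal
(3,5): no bracket -> illegal
(4,0): no bracket -> illegal
(4,5): no bracket -> illegal
(5,0): no bracket -> illegal
(5,2): flips 2 -> legal
(5,3): flips 1 -> legal
(5,4): flips 2 -> legal
(5,5): flips 1 -> legal
B mobility = 8
-- W to move --
(0,1): flips 1 -> legal
(0,2): flips 2 -> legal
(0,3): flips 1 -> legal
(0,4): no bracket -> illegal
(1,0): flips 4 -> legal
(2,0): flips 2 -> legal
(2,4): flips 1 -> legal
(3,0): no bracket -> illegal
(3,1): no bracket -> illegal
(3,4): flips 1 -> legal
(4,0): no bracket -> illegal
(5,0): no bracket -> illegal
(5,2): no bracket -> illegal
W mobility = 7

Answer: B=8 W=7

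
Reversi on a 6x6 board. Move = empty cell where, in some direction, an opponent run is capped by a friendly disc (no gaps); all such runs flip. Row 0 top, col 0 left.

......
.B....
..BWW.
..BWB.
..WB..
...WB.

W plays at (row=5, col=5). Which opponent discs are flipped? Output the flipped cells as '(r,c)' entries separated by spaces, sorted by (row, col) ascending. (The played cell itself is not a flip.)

Dir NW: first cell '.' (not opp) -> no flip
Dir N: first cell '.' (not opp) -> no flip
Dir NE: edge -> no flip
Dir W: opp run (5,4) capped by W -> flip
Dir E: edge -> no flip
Dir SW: edge -> no flip
Dir S: edge -> no flip
Dir SE: edge -> no flip

Answer: (5,4)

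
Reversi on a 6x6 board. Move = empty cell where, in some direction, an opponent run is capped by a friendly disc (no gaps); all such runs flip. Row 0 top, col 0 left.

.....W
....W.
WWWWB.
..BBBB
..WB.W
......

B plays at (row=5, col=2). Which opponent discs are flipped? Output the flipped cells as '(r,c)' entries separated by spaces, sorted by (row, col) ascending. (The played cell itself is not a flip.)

Dir NW: first cell '.' (not opp) -> no flip
Dir N: opp run (4,2) capped by B -> flip
Dir NE: first cell 'B' (not opp) -> no flip
Dir W: first cell '.' (not opp) -> no flip
Dir E: first cell '.' (not opp) -> no flip
Dir SW: edge -> no flip
Dir S: edge -> no flip
Dir SE: edge -> no flip

Answer: (4,2)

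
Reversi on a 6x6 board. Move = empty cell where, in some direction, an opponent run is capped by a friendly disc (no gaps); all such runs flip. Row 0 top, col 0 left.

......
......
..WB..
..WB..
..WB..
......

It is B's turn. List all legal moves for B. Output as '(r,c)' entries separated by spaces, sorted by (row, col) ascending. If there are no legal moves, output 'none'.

(1,1): flips 1 -> legal
(1,2): no bracket -> illegal
(1,3): no bracket -> illegal
(2,1): flips 2 -> legal
(3,1): flips 1 -> legal
(4,1): flips 2 -> legal
(5,1): flips 1 -> legal
(5,2): no bracket -> illegal
(5,3): no bracket -> illegal

Answer: (1,1) (2,1) (3,1) (4,1) (5,1)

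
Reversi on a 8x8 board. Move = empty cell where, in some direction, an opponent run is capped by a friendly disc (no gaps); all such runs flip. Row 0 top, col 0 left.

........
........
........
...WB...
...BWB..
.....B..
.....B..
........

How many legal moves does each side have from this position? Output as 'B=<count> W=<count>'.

Answer: B=4 W=6

Derivation:
-- B to move --
(2,2): flips 2 -> legal
(2,3): flips 1 -> legal
(2,4): no bracket -> illegal
(3,2): flips 1 -> legal
(3,5): no bracket -> illegal
(4,2): no bracket -> illegal
(5,3): no bracket -> illegal
(5,4): flips 1 -> legal
B mobility = 4
-- W to move --
(2,3): no bracket -> illegal
(2,4): flips 1 -> legal
(2,5): no bracket -> illegal
(3,2): no bracket -> illegal
(3,5): flips 1 -> legal
(3,6): no bracket -> illegal
(4,2): flips 1 -> legal
(4,6): flips 1 -> legal
(5,2): no bracket -> illegal
(5,3): flips 1 -> legal
(5,4): no bracket -> illegal
(5,6): no bracket -> illegal
(6,4): no bracket -> illegal
(6,6): flips 1 -> legal
(7,4): no bracket -> illegal
(7,5): no bracket -> illegal
(7,6): no bracket -> illegal
W mobility = 6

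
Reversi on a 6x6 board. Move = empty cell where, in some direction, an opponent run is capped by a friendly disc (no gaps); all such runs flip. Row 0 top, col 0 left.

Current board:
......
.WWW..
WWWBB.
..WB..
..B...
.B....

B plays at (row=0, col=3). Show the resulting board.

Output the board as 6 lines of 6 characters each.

Place B at (0,3); scan 8 dirs for brackets.
Dir NW: edge -> no flip
Dir N: edge -> no flip
Dir NE: edge -> no flip
Dir W: first cell '.' (not opp) -> no flip
Dir E: first cell '.' (not opp) -> no flip
Dir SW: opp run (1,2) (2,1), next='.' -> no flip
Dir S: opp run (1,3) capped by B -> flip
Dir SE: first cell '.' (not opp) -> no flip
All flips: (1,3)

Answer: ...B..
.WWB..
WWWBB.
..WB..
..B...
.B....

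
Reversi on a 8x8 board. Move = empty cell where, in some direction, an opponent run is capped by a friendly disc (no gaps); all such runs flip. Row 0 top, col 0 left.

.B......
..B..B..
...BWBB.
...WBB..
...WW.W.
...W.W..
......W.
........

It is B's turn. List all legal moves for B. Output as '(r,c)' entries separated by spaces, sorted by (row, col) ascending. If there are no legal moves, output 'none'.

(1,3): flips 1 -> legal
(1,4): flips 1 -> legal
(2,2): no bracket -> illegal
(3,2): flips 1 -> legal
(3,6): no bracket -> illegal
(3,7): no bracket -> illegal
(4,2): flips 2 -> legal
(4,5): no bracket -> illegal
(4,7): no bracket -> illegal
(5,2): flips 1 -> legal
(5,4): flips 1 -> legal
(5,6): no bracket -> illegal
(5,7): flips 1 -> legal
(6,2): flips 2 -> legal
(6,3): flips 3 -> legal
(6,4): no bracket -> illegal
(6,5): no bracket -> illegal
(6,7): no bracket -> illegal
(7,5): no bracket -> illegal
(7,6): no bracket -> illegal
(7,7): no bracket -> illegal

Answer: (1,3) (1,4) (3,2) (4,2) (5,2) (5,4) (5,7) (6,2) (6,3)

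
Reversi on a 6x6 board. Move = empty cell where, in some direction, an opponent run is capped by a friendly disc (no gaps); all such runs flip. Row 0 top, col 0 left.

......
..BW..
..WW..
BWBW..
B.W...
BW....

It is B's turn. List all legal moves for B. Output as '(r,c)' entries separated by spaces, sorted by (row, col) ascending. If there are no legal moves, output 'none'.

Answer: (0,4) (1,4) (3,4) (5,2)

Derivation:
(0,2): no bracket -> illegal
(0,3): no bracket -> illegal
(0,4): flips 3 -> legal
(1,1): no bracket -> illegal
(1,4): flips 2 -> legal
(2,0): no bracket -> illegal
(2,1): no bracket -> illegal
(2,4): no bracket -> illegal
(3,4): flips 2 -> legal
(4,1): no bracket -> illegal
(4,3): no bracket -> illegal
(4,4): no bracket -> illegal
(5,2): flips 2 -> legal
(5,3): no bracket -> illegal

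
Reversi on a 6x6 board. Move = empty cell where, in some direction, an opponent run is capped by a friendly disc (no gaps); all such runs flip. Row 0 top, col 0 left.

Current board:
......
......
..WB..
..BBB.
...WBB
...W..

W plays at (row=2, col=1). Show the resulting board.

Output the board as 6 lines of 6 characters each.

Answer: ......
......
.WWB..
..WBB.
...WBB
...W..

Derivation:
Place W at (2,1); scan 8 dirs for brackets.
Dir NW: first cell '.' (not opp) -> no flip
Dir N: first cell '.' (not opp) -> no flip
Dir NE: first cell '.' (not opp) -> no flip
Dir W: first cell '.' (not opp) -> no flip
Dir E: first cell 'W' (not opp) -> no flip
Dir SW: first cell '.' (not opp) -> no flip
Dir S: first cell '.' (not opp) -> no flip
Dir SE: opp run (3,2) capped by W -> flip
All flips: (3,2)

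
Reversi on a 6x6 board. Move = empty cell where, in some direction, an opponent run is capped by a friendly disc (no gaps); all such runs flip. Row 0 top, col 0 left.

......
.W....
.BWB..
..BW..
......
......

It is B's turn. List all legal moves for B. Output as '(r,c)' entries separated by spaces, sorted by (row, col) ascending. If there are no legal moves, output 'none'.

(0,0): no bracket -> illegal
(0,1): flips 1 -> legal
(0,2): no bracket -> illegal
(1,0): no bracket -> illegal
(1,2): flips 1 -> legal
(1,3): no bracket -> illegal
(2,0): no bracket -> illegal
(2,4): no bracket -> illegal
(3,1): no bracket -> illegal
(3,4): flips 1 -> legal
(4,2): no bracket -> illegal
(4,3): flips 1 -> legal
(4,4): no bracket -> illegal

Answer: (0,1) (1,2) (3,4) (4,3)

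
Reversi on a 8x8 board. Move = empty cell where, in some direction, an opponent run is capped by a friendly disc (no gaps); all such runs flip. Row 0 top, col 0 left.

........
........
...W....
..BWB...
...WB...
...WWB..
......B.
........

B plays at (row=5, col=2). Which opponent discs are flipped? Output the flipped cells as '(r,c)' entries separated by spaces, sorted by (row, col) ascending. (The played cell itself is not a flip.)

Dir NW: first cell '.' (not opp) -> no flip
Dir N: first cell '.' (not opp) -> no flip
Dir NE: opp run (4,3) capped by B -> flip
Dir W: first cell '.' (not opp) -> no flip
Dir E: opp run (5,3) (5,4) capped by B -> flip
Dir SW: first cell '.' (not opp) -> no flip
Dir S: first cell '.' (not opp) -> no flip
Dir SE: first cell '.' (not opp) -> no flip

Answer: (4,3) (5,3) (5,4)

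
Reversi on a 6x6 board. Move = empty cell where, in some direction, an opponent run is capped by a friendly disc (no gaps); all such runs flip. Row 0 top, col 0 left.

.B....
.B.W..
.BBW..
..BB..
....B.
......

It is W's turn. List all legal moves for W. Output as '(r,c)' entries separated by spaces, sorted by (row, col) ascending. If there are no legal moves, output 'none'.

Answer: (2,0) (3,1) (4,1) (4,3)

Derivation:
(0,0): no bracket -> illegal
(0,2): no bracket -> illegal
(1,0): no bracket -> illegal
(1,2): no bracket -> illegal
(2,0): flips 2 -> legal
(2,4): no bracket -> illegal
(3,0): no bracket -> illegal
(3,1): flips 1 -> legal
(3,4): no bracket -> illegal
(3,5): no bracket -> illegal
(4,1): flips 1 -> legal
(4,2): no bracket -> illegal
(4,3): flips 1 -> legal
(4,5): no bracket -> illegal
(5,3): no bracket -> illegal
(5,4): no bracket -> illegal
(5,5): no bracket -> illegal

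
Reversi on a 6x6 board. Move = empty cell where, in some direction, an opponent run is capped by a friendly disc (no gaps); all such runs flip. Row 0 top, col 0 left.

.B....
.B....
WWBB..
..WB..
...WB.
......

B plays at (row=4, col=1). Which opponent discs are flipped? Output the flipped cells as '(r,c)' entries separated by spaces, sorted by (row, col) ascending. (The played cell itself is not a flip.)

Dir NW: first cell '.' (not opp) -> no flip
Dir N: first cell '.' (not opp) -> no flip
Dir NE: opp run (3,2) capped by B -> flip
Dir W: first cell '.' (not opp) -> no flip
Dir E: first cell '.' (not opp) -> no flip
Dir SW: first cell '.' (not opp) -> no flip
Dir S: first cell '.' (not opp) -> no flip
Dir SE: first cell '.' (not opp) -> no flip

Answer: (3,2)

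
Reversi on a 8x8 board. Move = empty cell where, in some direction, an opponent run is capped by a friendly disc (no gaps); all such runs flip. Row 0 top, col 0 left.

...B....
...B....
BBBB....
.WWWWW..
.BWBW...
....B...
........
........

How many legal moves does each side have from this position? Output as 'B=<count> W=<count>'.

Answer: B=7 W=12

Derivation:
-- B to move --
(2,4): flips 2 -> legal
(2,5): flips 1 -> legal
(2,6): no bracket -> illegal
(3,0): no bracket -> illegal
(3,6): no bracket -> illegal
(4,0): flips 1 -> legal
(4,5): flips 2 -> legal
(4,6): no bracket -> illegal
(5,1): no bracket -> illegal
(5,2): flips 2 -> legal
(5,3): flips 2 -> legal
(5,5): flips 2 -> legal
B mobility = 7
-- W to move --
(0,2): no bracket -> illegal
(0,4): flips 2 -> legal
(1,0): flips 1 -> legal
(1,1): flips 2 -> legal
(1,2): flips 2 -> legal
(1,4): flips 1 -> legal
(2,4): no bracket -> illegal
(3,0): no bracket -> illegal
(4,0): flips 1 -> legal
(4,5): no bracket -> illegal
(5,0): flips 1 -> legal
(5,1): flips 1 -> legal
(5,2): flips 1 -> legal
(5,3): flips 1 -> legal
(5,5): no bracket -> illegal
(6,3): no bracket -> illegal
(6,4): flips 1 -> legal
(6,5): flips 2 -> legal
W mobility = 12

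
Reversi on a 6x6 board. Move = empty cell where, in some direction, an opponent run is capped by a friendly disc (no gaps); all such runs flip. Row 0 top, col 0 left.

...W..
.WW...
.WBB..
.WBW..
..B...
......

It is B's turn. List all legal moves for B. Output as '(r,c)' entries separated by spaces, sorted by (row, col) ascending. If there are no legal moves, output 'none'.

(0,0): flips 1 -> legal
(0,1): flips 1 -> legal
(0,2): flips 1 -> legal
(0,4): no bracket -> illegal
(1,0): flips 1 -> legal
(1,3): no bracket -> illegal
(1,4): no bracket -> illegal
(2,0): flips 2 -> legal
(2,4): flips 1 -> legal
(3,0): flips 1 -> legal
(3,4): flips 1 -> legal
(4,0): flips 1 -> legal
(4,1): no bracket -> illegal
(4,3): flips 1 -> legal
(4,4): flips 1 -> legal

Answer: (0,0) (0,1) (0,2) (1,0) (2,0) (2,4) (3,0) (3,4) (4,0) (4,3) (4,4)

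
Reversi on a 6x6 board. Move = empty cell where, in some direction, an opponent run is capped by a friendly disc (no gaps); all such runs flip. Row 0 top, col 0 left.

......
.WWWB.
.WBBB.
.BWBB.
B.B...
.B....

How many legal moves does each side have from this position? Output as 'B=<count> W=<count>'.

-- B to move --
(0,0): flips 1 -> legal
(0,1): flips 3 -> legal
(0,2): flips 2 -> legal
(0,3): flips 1 -> legal
(0,4): flips 1 -> legal
(1,0): flips 3 -> legal
(2,0): flips 1 -> legal
(3,0): no bracket -> illegal
(4,1): flips 1 -> legal
(4,3): no bracket -> illegal
B mobility = 8
-- W to move --
(0,3): no bracket -> illegal
(0,4): no bracket -> illegal
(0,5): flips 2 -> legal
(1,5): flips 1 -> legal
(2,0): no bracket -> illegal
(2,5): flips 3 -> legal
(3,0): flips 1 -> legal
(3,5): flips 3 -> legal
(4,1): flips 1 -> legal
(4,3): flips 2 -> legal
(4,4): flips 2 -> legal
(4,5): flips 2 -> legal
(5,0): no bracket -> illegal
(5,2): flips 1 -> legal
(5,3): no bracket -> illegal
W mobility = 10

Answer: B=8 W=10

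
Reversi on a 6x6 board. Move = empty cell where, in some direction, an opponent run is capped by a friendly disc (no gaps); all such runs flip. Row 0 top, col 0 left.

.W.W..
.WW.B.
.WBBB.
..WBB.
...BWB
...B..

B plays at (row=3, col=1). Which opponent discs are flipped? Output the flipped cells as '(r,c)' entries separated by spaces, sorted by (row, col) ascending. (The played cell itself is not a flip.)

Answer: (3,2)

Derivation:
Dir NW: first cell '.' (not opp) -> no flip
Dir N: opp run (2,1) (1,1) (0,1), next=edge -> no flip
Dir NE: first cell 'B' (not opp) -> no flip
Dir W: first cell '.' (not opp) -> no flip
Dir E: opp run (3,2) capped by B -> flip
Dir SW: first cell '.' (not opp) -> no flip
Dir S: first cell '.' (not opp) -> no flip
Dir SE: first cell '.' (not opp) -> no flip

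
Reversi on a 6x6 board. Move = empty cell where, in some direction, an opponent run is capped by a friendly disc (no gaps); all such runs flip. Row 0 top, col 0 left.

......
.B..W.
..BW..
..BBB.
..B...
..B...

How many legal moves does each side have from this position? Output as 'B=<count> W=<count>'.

Answer: B=4 W=4

Derivation:
-- B to move --
(0,3): no bracket -> illegal
(0,4): no bracket -> illegal
(0,5): flips 2 -> legal
(1,2): flips 1 -> legal
(1,3): flips 1 -> legal
(1,5): no bracket -> illegal
(2,4): flips 1 -> legal
(2,5): no bracket -> illegal
B mobility = 4
-- W to move --
(0,0): no bracket -> illegal
(0,1): no bracket -> illegal
(0,2): no bracket -> illegal
(1,0): no bracket -> illegal
(1,2): no bracket -> illegal
(1,3): no bracket -> illegal
(2,0): no bracket -> illegal
(2,1): flips 1 -> legal
(2,4): no bracket -> illegal
(2,5): no bracket -> illegal
(3,1): no bracket -> illegal
(3,5): no bracket -> illegal
(4,1): flips 1 -> legal
(4,3): flips 1 -> legal
(4,4): no bracket -> illegal
(4,5): flips 1 -> legal
(5,1): no bracket -> illegal
(5,3): no bracket -> illegal
W mobility = 4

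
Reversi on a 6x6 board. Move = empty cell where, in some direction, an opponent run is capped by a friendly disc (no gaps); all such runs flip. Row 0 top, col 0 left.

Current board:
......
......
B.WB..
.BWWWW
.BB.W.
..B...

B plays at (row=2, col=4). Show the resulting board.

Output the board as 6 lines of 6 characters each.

Place B at (2,4); scan 8 dirs for brackets.
Dir NW: first cell '.' (not opp) -> no flip
Dir N: first cell '.' (not opp) -> no flip
Dir NE: first cell '.' (not opp) -> no flip
Dir W: first cell 'B' (not opp) -> no flip
Dir E: first cell '.' (not opp) -> no flip
Dir SW: opp run (3,3) capped by B -> flip
Dir S: opp run (3,4) (4,4), next='.' -> no flip
Dir SE: opp run (3,5), next=edge -> no flip
All flips: (3,3)

Answer: ......
......
B.WBB.
.BWBWW
.BB.W.
..B...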